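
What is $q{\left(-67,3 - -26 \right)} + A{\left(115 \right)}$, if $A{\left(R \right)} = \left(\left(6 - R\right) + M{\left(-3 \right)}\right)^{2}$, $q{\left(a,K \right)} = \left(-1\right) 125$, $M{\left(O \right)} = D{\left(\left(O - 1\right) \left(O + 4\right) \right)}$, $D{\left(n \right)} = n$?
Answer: $12644$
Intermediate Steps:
$M{\left(O \right)} = \left(-1 + O\right) \left(4 + O\right)$ ($M{\left(O \right)} = \left(O - 1\right) \left(O + 4\right) = \left(-1 + O\right) \left(4 + O\right)$)
$q{\left(a,K \right)} = -125$
$A{\left(R \right)} = \left(2 - R\right)^{2}$ ($A{\left(R \right)} = \left(\left(6 - R\right) + \left(-4 + \left(-3\right)^{2} + 3 \left(-3\right)\right)\right)^{2} = \left(\left(6 - R\right) - 4\right)^{2} = \left(2 - R\right)^{2}$)
$q{\left(-67,3 - -26 \right)} + A{\left(115 \right)} = -125 + \left(-2 + 115\right)^{2} = -125 + 113^{2} = -125 + 12769 = 12644$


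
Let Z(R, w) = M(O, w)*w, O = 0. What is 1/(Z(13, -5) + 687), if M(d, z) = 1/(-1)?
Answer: 1/692 ≈ 0.0014451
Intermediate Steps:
M(d, z) = -1
Z(R, w) = -w
1/(Z(13, -5) + 687) = 1/(-1*(-5) + 687) = 1/(5 + 687) = 1/692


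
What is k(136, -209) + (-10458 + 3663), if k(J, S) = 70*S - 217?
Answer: -21642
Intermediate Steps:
k(J, S) = -217 + 70*S
k(136, -209) + (-10458 + 3663) = (-217 + 70*(-209)) + (-10458 + 3663) = (-217 - 14630) - 6795 = -14847 - 6795 = -21642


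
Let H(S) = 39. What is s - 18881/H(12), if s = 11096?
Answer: 413863/39 ≈ 10612.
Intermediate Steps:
s - 18881/H(12) = 11096 - 18881/39 = 413863/39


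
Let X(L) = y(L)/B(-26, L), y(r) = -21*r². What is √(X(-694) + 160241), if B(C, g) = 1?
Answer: I*√9954115 ≈ 3155.0*I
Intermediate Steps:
X(L) = -21*L² (X(L) = -21*L²/1 = -21*L²*1 = -21*L²)
√(X(-694) + 160241) = √(-21*(-694)² + 160241) = √(-21*481636 + 160241) = √(-10114356 + 160241) = √(-9954115) = I*√9954115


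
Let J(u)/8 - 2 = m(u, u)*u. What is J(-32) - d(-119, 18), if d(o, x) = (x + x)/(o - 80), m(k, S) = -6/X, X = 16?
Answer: 22324/199 ≈ 112.18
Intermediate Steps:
m(k, S) = -3/8 (m(k, S) = -6/16 = -6*1/16 = -3/8)
J(u) = 16 - 3*u (J(u) = 16 + 8*(-3*u/8) = 16 - 3*u)
d(o, x) = 2*x/(-80 + o) (d(o, x) = (2*x)/(-80 + o) = 2*x/(-80 + o))
J(-32) - d(-119, 18) = (16 - 3*(-32)) - 2*18/(-80 - 119) = (16 + 96) - 2*18/(-199) = 112 - 2*18*(-1)/199 = 112 - 1*(-36/199) = 112 + 36/199 = 22324/199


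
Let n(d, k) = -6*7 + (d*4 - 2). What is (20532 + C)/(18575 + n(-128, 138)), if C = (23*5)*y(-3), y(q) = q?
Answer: 20187/18019 ≈ 1.1203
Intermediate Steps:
n(d, k) = -44 + 4*d (n(d, k) = -42 + (4*d - 2) = -42 + (-2 + 4*d) = -44 + 4*d)
C = -345 (C = (23*5)*(-3) = 115*(-3) = -345)
(20532 + C)/(18575 + n(-128, 138)) = (20532 - 345)/(18575 + (-44 + 4*(-128))) = 20187/(18575 + (-44 - 512)) = 20187/(18575 - 556) = 20187/18019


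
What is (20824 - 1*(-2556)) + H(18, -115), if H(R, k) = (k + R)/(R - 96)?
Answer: 1823737/78 ≈ 23381.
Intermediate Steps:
H(R, k) = (R + k)/(-96 + R)
(20824 - 1*(-2556)) + H(18, -115) = (20824 - 1*(-2556)) + (18 - 115)/(-96 + 18) = (20824 + 2556) - 97/(-78) = 23380 - 1/78*(-97) = 23380 + 97/78 = 1823737/78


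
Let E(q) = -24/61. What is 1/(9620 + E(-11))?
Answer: 61/586796 ≈ 0.00010395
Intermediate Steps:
E(q) = -24/61 (E(q) = -24*1/61 = -24/61)
1/(9620 + E(-11)) = 1/(9620 - 24/61) = 1/(586796/61) = 61/586796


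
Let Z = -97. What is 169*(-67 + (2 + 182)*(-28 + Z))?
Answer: -3898323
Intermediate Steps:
169*(-67 + (2 + 182)*(-28 + Z)) = 169*(-67 + (2 + 182)*(-28 - 97)) = 169*(-67 + 184*(-125)) = 169*(-67 - 23000) = 169*(-23067) = -3898323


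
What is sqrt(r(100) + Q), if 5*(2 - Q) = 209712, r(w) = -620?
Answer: I*sqrt(1064010)/5 ≈ 206.3*I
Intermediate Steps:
Q = -209702/5 (Q = 2 - 1/5*209712 = 2 - 209712/5 = -209702/5 ≈ -41940.)
sqrt(r(100) + Q) = sqrt(-620 - 209702/5) = sqrt(-212802/5) = I*sqrt(1064010)/5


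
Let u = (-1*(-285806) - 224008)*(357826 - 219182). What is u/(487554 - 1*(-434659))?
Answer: 8567921912/922213 ≈ 9290.6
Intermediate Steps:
u = 8567921912 (u = (285806 - 224008)*138644 = 61798*138644 = 8567921912)
u/(487554 - 1*(-434659)) = 8567921912/(487554 - 1*(-434659)) = 8567921912/(487554 + 434659) = 8567921912/922213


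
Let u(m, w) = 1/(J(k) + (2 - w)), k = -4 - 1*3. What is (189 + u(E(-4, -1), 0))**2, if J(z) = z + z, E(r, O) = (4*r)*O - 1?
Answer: 5139289/144 ≈ 35690.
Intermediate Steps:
k = -7 (k = -4 - 3 = -7)
E(r, O) = -1 + 4*O*r (E(r, O) = 4*O*r - 1 = -1 + 4*O*r)
J(z) = 2*z
u(m, w) = 1/(-12 - w) (u(m, w) = 1/(2*(-7) + (2 - w)) = 1/(-14 + (2 - w)) = 1/(-12 - w))
(189 + u(E(-4, -1), 0))**2 = (189 - 1/(12 + 0))**2 = (189 - 1/12)**2 = (2267/12)**2 = 5139289/144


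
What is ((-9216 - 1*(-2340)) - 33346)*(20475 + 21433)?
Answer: -1685623576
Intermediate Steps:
((-9216 - 1*(-2340)) - 33346)*(20475 + 21433) = ((-9216 + 2340) - 33346)*41908 = (-6876 - 33346)*41908 = -40222*41908 = -1685623576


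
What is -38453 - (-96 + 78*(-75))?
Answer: -32507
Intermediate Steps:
-38453 - (-96 + 78*(-75)) = -38453 - (-96 - 5850) = -38453 - 1*(-5946) = -38453 + 5946 = -32507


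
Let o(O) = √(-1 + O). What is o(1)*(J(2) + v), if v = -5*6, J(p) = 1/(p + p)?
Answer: 0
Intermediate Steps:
J(p) = 1/(2*p)
v = -30
o(1)*(J(2) + v) = √(-1 + 1)*((½)/2 - 30) = √0*((½)*(½) - 30) = 0*(¼ - 30) = 0*(-119/4) = 0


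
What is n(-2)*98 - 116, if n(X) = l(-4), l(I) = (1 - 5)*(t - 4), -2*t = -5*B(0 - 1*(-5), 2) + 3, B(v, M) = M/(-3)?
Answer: 8080/3 ≈ 2693.3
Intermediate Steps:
B(v, M) = -M/3 (B(v, M) = M*(-1/3) = -M/3)
t = -19/6 (t = -(-(-5)*2/3 + 3)/2 = -(-5*(-2/3) + 3)/2 = -(10/3 + 3)/2 = -1/2*19/3 = -19/6 ≈ -3.1667)
l(I) = 86/3 (l(I) = (1 - 5)*(-19/6 - 4) = -4*(-43/6) = 86/3)
n(X) = 86/3
n(-2)*98 - 116 = (86/3)*98 - 116 = 8428/3 - 116 = 8080/3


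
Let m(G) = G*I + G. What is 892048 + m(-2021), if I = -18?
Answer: 926405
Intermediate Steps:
m(G) = -17*G (m(G) = G*(-18) + G = -18*G + G = -17*G)
892048 + m(-2021) = 892048 - 17*(-2021) = 892048 + 34357 = 926405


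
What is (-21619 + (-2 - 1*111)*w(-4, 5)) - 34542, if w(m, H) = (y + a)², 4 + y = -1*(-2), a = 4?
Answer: -56613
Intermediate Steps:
y = -2 (y = -4 - 1*(-2) = -4 + 2 = -2)
w(m, H) = 4 (w(m, H) = (-2 + 4)² = 2² = 4)
(-21619 + (-2 - 1*111)*w(-4, 5)) - 34542 = (-21619 + (-2 - 1*111)*4) - 34542 = (-21619 + (-2 - 111)*4) - 34542 = (-21619 - 113*4) - 34542 = (-21619 - 452) - 34542 = -22071 - 34542 = -56613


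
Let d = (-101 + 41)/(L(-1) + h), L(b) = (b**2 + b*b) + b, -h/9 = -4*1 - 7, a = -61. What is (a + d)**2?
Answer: 94864/25 ≈ 3794.6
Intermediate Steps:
h = 99 (h = -9*(-4*1 - 7) = -9*(-4 - 7) = -9*(-11) = 99)
L(b) = b + 2*b**2 (L(b) = (b**2 + b**2) + b = 2*b**2 + b = b + 2*b**2)
d = -3/5 (d = (-101 + 41)/(-(1 + 2*(-1)) + 99) = -60/(-(1 - 2) + 99) = -60/(-1*(-1) + 99) = -60/(1 + 99) = -60/100 = -60*1/100 = -3/5 ≈ -0.60000)
(a + d)**2 = (-61 - 3/5)**2 = (-308/5)**2 = 94864/25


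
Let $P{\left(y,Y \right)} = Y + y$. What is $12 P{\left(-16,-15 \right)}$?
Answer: $-372$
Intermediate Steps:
$12 P{\left(-16,-15 \right)} = 12 \left(-15 - 16\right) = 12 \left(-31\right) = -372$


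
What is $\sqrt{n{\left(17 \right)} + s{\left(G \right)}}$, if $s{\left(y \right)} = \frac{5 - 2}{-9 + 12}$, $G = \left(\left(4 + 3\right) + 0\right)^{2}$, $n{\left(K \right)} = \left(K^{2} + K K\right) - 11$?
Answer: $2 \sqrt{142} \approx 23.833$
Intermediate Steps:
$n{\left(K \right)} = -11 + 2 K^{2}$ ($n{\left(K \right)} = \left(K^{2} + K^{2}\right) - 11 = 2 K^{2} - 11 = -11 + 2 K^{2}$)
$G = 49$ ($G = \left(7 + 0\right)^{2} = 7^{2} = 49$)
$s{\left(y \right)} = 1$ ($s{\left(y \right)} = \frac{3}{3} = 3 \cdot \frac{1}{3} = 1$)
$\sqrt{n{\left(17 \right)} + s{\left(G \right)}} = \sqrt{\left(-11 + 2 \cdot 17^{2}\right) + 1} = \sqrt{\left(-11 + 2 \cdot 289\right) + 1} = \sqrt{\left(-11 + 578\right) + 1} = \sqrt{567 + 1} = \sqrt{568} = 2 \sqrt{142}$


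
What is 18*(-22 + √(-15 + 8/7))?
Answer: -396 + 18*I*√679/7 ≈ -396.0 + 67.005*I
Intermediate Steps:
18*(-22 + √(-15 + 8/7)) = 18*(-22 + √(-97/7)) = 18*(-22 + I*√679/7) = -396 + 18*I*√679/7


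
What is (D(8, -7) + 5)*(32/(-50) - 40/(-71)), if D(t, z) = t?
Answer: -1768/1775 ≈ -0.99606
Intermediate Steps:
(D(8, -7) + 5)*(32/(-50) - 40/(-71)) = (8 + 5)*(32/(-50) - 40/(-71)) = 13*(32*(-1/50) - 40*(-1/71)) = 13*(-16/25 + 40/71) = 13*(-136/1775) = -1768/1775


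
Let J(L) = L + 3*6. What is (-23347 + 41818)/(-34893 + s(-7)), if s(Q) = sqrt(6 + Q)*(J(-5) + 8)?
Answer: -71612067/135280210 - 43099*I/135280210 ≈ -0.52936 - 0.00031859*I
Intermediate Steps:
J(L) = 18 + L (J(L) = L + 18 = 18 + L)
s(Q) = 21*sqrt(6 + Q) (s(Q) = sqrt(6 + Q)*((18 - 5) + 8) = sqrt(6 + Q)*(13 + 8) = sqrt(6 + Q)*21 = 21*sqrt(6 + Q))
(-23347 + 41818)/(-34893 + s(-7)) = (-23347 + 41818)/(-34893 + 21*sqrt(6 - 7)) = 18471/(-34893 + 21*sqrt(-1)) = 18471/(-34893 + 21*I) = 18471*((-34893 - 21*I)/1217521890) = 6157*(-34893 - 21*I)/405840630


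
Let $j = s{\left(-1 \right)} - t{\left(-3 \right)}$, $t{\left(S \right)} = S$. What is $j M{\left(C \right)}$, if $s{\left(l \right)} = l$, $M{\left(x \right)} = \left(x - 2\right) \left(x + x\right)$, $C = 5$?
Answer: $60$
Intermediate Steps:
$M{\left(x \right)} = 2 x \left(-2 + x\right)$ ($M{\left(x \right)} = \left(-2 + x\right) 2 x = 2 x \left(-2 + x\right)$)
$j = 2$ ($j = -1 - -3 = -1 + 3 = 2$)
$j M{\left(C \right)} = 2 \cdot 2 \cdot 5 \left(-2 + 5\right) = 2 \cdot 2 \cdot 5 \cdot 3 = 2 \cdot 30 = 60$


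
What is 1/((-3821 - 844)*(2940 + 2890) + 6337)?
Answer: -1/27190613 ≈ -3.6777e-8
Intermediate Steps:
1/((-3821 - 844)*(2940 + 2890) + 6337) = 1/(-4665*5830 + 6337) = 1/(-27196950 + 6337) = 1/(-27190613) = -1/27190613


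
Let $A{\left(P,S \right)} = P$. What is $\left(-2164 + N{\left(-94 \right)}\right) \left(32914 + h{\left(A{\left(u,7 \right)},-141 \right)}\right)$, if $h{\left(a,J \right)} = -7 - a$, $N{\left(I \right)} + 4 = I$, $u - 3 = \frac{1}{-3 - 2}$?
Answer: $- \frac{372146502}{5} \approx -7.4429 \cdot 10^{7}$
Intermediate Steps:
$u = \frac{14}{5}$ ($u = 3 + \frac{1}{-3 - 2} = 3 + \frac{1}{-5} = 3 - \frac{1}{5} = \frac{14}{5} \approx 2.8$)
$N{\left(I \right)} = -4 + I$
$\left(-2164 + N{\left(-94 \right)}\right) \left(32914 + h{\left(A{\left(u,7 \right)},-141 \right)}\right) = \left(-2164 - 98\right) \left(32914 - \frac{49}{5}\right) = - 2262 \left(32914 - \frac{49}{5}\right) = \left(-2262\right) \frac{164521}{5} = - \frac{372146502}{5}$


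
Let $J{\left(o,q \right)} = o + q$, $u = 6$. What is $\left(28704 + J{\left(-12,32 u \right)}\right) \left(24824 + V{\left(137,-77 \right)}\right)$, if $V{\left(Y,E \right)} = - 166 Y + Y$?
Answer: $64093596$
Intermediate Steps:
$V{\left(Y,E \right)} = - 165 Y$
$\left(28704 + J{\left(-12,32 u \right)}\right) \left(24824 + V{\left(137,-77 \right)}\right) = \left(28704 + \left(-12 + 32 \cdot 6\right)\right) \left(24824 - 22605\right) = \left(28704 + \left(-12 + 192\right)\right) \left(24824 - 22605\right) = \left(28704 + 180\right) 2219 = 28884 \cdot 2219 = 64093596$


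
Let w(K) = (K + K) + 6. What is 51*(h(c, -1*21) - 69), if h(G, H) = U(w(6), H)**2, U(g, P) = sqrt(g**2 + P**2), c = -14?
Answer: 35496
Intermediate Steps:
w(K) = 6 + 2*K (w(K) = 2*K + 6 = 6 + 2*K)
U(g, P) = sqrt(P**2 + g**2)
h(G, H) = 324 + H**2 (h(G, H) = (sqrt(H**2 + (6 + 2*6)**2))**2 = (sqrt(H**2 + (6 + 12)**2))**2 = (sqrt(H**2 + 18**2))**2 = (sqrt(H**2 + 324))**2 = (sqrt(324 + H**2))**2 = 324 + H**2)
51*(h(c, -1*21) - 69) = 51*((324 + (-1*21)**2) - 69) = 51*((324 + (-21)**2) - 69) = 51*((324 + 441) - 69) = 51*(765 - 69) = 51*696 = 35496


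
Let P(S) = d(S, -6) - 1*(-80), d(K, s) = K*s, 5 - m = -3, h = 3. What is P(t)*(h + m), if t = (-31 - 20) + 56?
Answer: 550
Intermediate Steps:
m = 8 (m = 5 - 1*(-3) = 5 + 3 = 8)
t = 5 (t = -51 + 56 = 5)
P(S) = 80 - 6*S (P(S) = S*(-6) - 1*(-80) = -6*S + 80 = 80 - 6*S)
P(t)*(h + m) = (80 - 6*5)*(3 + 8) = (80 - 30)*11 = 50*11 = 550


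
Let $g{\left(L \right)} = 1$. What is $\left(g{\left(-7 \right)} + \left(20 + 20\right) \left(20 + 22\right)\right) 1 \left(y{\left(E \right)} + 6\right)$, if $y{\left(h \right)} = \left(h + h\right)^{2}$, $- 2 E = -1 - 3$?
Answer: $36982$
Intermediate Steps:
$E = 2$ ($E = - \frac{-1 - 3}{2} = \left(- \frac{1}{2}\right) \left(-4\right) = 2$)
$y{\left(h \right)} = 4 h^{2}$ ($y{\left(h \right)} = \left(2 h\right)^{2} = 4 h^{2}$)
$\left(g{\left(-7 \right)} + \left(20 + 20\right) \left(20 + 22\right)\right) 1 \left(y{\left(E \right)} + 6\right) = \left(1 + \left(20 + 20\right) \left(20 + 22\right)\right) 1 \left(4 \cdot 2^{2} + 6\right) = \left(1 + 40 \cdot 42\right) 1 \left(4 \cdot 4 + 6\right) = \left(1 + 1680\right) 1 \left(16 + 6\right) = 1681 \cdot 1 \cdot 22 = 1681 \cdot 22 = 36982$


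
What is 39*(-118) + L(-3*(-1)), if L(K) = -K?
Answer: -4605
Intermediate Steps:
39*(-118) + L(-3*(-1)) = 39*(-118) - (-3)*(-1) = -4602 - 1*3 = -4602 - 3 = -4605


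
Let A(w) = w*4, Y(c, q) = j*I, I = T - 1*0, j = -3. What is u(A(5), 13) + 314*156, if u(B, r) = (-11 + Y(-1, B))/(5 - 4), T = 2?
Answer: 48967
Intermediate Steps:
I = 2 (I = 2 - 1*0 = 2 + 0 = 2)
Y(c, q) = -6 (Y(c, q) = -3*2 = -6)
A(w) = 4*w
u(B, r) = -17 (u(B, r) = (-11 - 6)/(5 - 4) = -17/1 = -17*1 = -17)
u(A(5), 13) + 314*156 = -17 + 314*156 = -17 + 48984 = 48967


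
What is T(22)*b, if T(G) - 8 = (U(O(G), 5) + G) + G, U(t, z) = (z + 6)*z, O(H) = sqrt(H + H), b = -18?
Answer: -1926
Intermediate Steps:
O(H) = sqrt(2)*sqrt(H) (O(H) = sqrt(2*H) = sqrt(2)*sqrt(H))
U(t, z) = z*(6 + z) (U(t, z) = (6 + z)*z = z*(6 + z))
T(G) = 63 + 2*G (T(G) = 8 + ((5*(6 + 5) + G) + G) = 8 + ((5*11 + G) + G) = 8 + ((55 + G) + G) = 8 + (55 + 2*G) = 63 + 2*G)
T(22)*b = (63 + 2*22)*(-18) = (63 + 44)*(-18) = 107*(-18) = -1926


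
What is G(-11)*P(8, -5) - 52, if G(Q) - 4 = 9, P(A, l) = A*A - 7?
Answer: 689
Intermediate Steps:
P(A, l) = -7 + A**2 (P(A, l) = A**2 - 7 = -7 + A**2)
G(Q) = 13 (G(Q) = 4 + 9 = 13)
G(-11)*P(8, -5) - 52 = 13*(-7 + 8**2) - 52 = 13*(-7 + 64) - 52 = 13*57 - 52 = 741 - 52 = 689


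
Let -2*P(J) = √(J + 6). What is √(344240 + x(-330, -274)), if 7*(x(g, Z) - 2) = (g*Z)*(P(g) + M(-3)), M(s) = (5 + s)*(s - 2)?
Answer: √(10538458 - 5696460*I)/7 ≈ 479.35 - 121.26*I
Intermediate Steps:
M(s) = (-2 + s)*(5 + s) (M(s) = (5 + s)*(-2 + s) = (-2 + s)*(5 + s))
P(J) = -√(6 + J)/2 (P(J) = -√(J + 6)/2 = -√(6 + J)/2)
x(g, Z) = 2 + Z*g*(-10 - √(6 + g)/2)/7 (x(g, Z) = 2 + ((g*Z)*(-√(6 + g)/2 + (-10 + (-3)² + 3*(-3))))/7 = 2 + ((Z*g)*(-√(6 + g)/2 + (-10 + 9 - 9)))/7 = 2 + ((Z*g)*(-√(6 + g)/2 - 10))/7 = 2 + ((Z*g)*(-10 - √(6 + g)/2))/7 = 2 + (Z*g*(-10 - √(6 + g)/2))/7 = 2 + Z*g*(-10 - √(6 + g)/2)/7)
√(344240 + x(-330, -274)) = √(344240 + (2 - 10/7*(-274)*(-330) - 1/14*(-274)*(-330)*√(6 - 330))) = √(344240 + (2 - 904200/7 - 1/14*(-274)*(-330)*√(-324))) = √(344240 + (2 - 904200/7 - 1/14*(-274)*(-330)*18*I)) = √(344240 + (2 - 904200/7 - 813780*I/7)) = √(344240 + (-904186/7 - 813780*I/7)) = √(1505494/7 - 813780*I/7)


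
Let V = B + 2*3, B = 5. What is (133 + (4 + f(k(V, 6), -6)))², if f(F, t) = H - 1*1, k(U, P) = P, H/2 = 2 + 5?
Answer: 22500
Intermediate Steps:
V = 11 (V = 5 + 2*3 = 5 + 6 = 11)
H = 14 (H = 2*(2 + 5) = 2*7 = 14)
f(F, t) = 13 (f(F, t) = 14 - 1*1 = 14 - 1 = 13)
(133 + (4 + f(k(V, 6), -6)))² = (133 + (4 + 13))² = (133 + 17)² = 150² = 22500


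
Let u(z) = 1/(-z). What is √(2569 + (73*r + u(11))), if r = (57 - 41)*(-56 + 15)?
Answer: 3*I*√609290/11 ≈ 212.88*I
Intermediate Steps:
r = -656 (r = 16*(-41) = -656)
u(z) = -1/z
√(2569 + (73*r + u(11))) = √(2569 + (73*(-656) - 1/11)) = √(2569 + (-47888 - 1*1/11)) = √(2569 + (-47888 - 1/11)) = √(2569 - 526769/11) = √(-498510/11) = 3*I*√609290/11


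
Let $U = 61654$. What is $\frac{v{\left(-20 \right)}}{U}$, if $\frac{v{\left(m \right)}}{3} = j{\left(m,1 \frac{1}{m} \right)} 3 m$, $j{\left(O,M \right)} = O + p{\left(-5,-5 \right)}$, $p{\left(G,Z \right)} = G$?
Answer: $\frac{2250}{30827} \approx 0.072988$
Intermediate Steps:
$j{\left(O,M \right)} = -5 + O$ ($j{\left(O,M \right)} = O - 5 = -5 + O$)
$v{\left(m \right)} = 3 m \left(-15 + 3 m\right)$ ($v{\left(m \right)} = 3 \left(-5 + m\right) 3 m = 3 \left(-15 + 3 m\right) m = 3 m \left(-15 + 3 m\right)$)
$\frac{v{\left(-20 \right)}}{U} = \frac{9 \left(-20\right) \left(-5 - 20\right)}{61654} = 9 \left(-20\right) \left(-25\right) \frac{1}{61654} = 4500 \cdot \frac{1}{61654} = \frac{2250}{30827}$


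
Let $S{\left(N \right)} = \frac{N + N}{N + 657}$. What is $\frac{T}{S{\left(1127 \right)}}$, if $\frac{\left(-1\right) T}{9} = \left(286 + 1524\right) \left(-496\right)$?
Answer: $\frac{7207217280}{1127} \approx 6.395 \cdot 10^{6}$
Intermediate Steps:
$S{\left(N \right)} = \frac{2 N}{657 + N}$
$T = 8079840$ ($T = - 9 \left(286 + 1524\right) \left(-496\right) = - 9 \cdot 1810 \left(-496\right) = \left(-9\right) \left(-897760\right) = 8079840$)
$\frac{T}{S{\left(1127 \right)}} = \frac{8079840}{2 \cdot 1127 \frac{1}{657 + 1127}} = \frac{8079840}{2 \cdot 1127 \cdot \frac{1}{1784}} = \frac{8079840}{\frac{1127}{892}} = 8079840 \cdot \frac{892}{1127} = \frac{7207217280}{1127}$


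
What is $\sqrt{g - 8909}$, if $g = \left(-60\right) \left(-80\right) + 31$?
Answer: $i \sqrt{4078} \approx 63.859 i$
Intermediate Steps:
$g = 4831$ ($g = 4800 + 31 = 4831$)
$\sqrt{g - 8909} = \sqrt{4831 - 8909} = \sqrt{-4078} = i \sqrt{4078}$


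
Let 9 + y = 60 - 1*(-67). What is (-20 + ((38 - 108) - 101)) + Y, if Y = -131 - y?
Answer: -440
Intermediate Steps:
y = 118 (y = -9 + (60 - 1*(-67)) = -9 + (60 + 67) = -9 + 127 = 118)
Y = -249 (Y = -131 - 1*118 = -131 - 118 = -249)
(-20 + ((38 - 108) - 101)) + Y = (-20 + ((38 - 108) - 101)) - 249 = (-20 + (-70 - 101)) - 249 = (-20 - 171) - 249 = -191 - 249 = -440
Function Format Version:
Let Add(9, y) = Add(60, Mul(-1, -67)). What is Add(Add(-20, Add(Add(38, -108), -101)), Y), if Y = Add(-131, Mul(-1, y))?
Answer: -440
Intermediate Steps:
y = 118 (y = Add(-9, Add(60, Mul(-1, -67))) = Add(-9, Add(60, 67)) = Add(-9, 127) = 118)
Y = -249 (Y = Add(-131, Mul(-1, 118)) = Add(-131, -118) = -249)
Add(Add(-20, Add(Add(38, -108), -101)), Y) = Add(Add(-20, Add(Add(38, -108), -101)), -249) = Add(Add(-20, Add(-70, -101)), -249) = Add(Add(-20, -171), -249) = Add(-191, -249) = -440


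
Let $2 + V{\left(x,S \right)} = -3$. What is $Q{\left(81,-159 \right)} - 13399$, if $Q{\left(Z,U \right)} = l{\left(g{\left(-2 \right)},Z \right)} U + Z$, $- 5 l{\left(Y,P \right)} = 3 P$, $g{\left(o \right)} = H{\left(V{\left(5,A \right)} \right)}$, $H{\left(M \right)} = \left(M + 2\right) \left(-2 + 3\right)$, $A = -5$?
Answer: $- \frac{27953}{5} \approx -5590.6$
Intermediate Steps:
$V{\left(x,S \right)} = -5$ ($V{\left(x,S \right)} = -2 - 3 = -5$)
$H{\left(M \right)} = 2 + M$ ($H{\left(M \right)} = \left(2 + M\right) 1 = 2 + M$)
$g{\left(o \right)} = -3$ ($g{\left(o \right)} = 2 - 5 = -3$)
$l{\left(Y,P \right)} = - \frac{3 P}{5}$
$Q{\left(Z,U \right)} = Z - \frac{3 U Z}{5}$ ($Q{\left(Z,U \right)} = - \frac{3 Z}{5} U + Z = - \frac{3 U Z}{5} + Z = Z - \frac{3 U Z}{5}$)
$Q{\left(81,-159 \right)} - 13399 = \frac{1}{5} \cdot 81 \left(5 - -477\right) - 13399 = \frac{1}{5} \cdot 81 \left(5 + 477\right) - 13399 = \frac{1}{5} \cdot 81 \cdot 482 - 13399 = \frac{39042}{5} - 13399 = - \frac{27953}{5}$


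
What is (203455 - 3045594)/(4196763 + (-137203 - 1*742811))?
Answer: -2842139/3316749 ≈ -0.85690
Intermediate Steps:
(203455 - 3045594)/(4196763 + (-137203 - 1*742811)) = -2842139/(4196763 + (-137203 - 742811)) = -2842139/(4196763 - 880014) = -2842139/3316749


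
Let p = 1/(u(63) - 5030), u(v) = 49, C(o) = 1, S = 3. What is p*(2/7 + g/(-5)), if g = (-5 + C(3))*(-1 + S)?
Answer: -66/174335 ≈ -0.00037858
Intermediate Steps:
g = -8 (g = (-5 + 1)*(-1 + 3) = -4*2 = -8)
p = -1/4981 (p = 1/(49 - 5030) = 1/(-4981) = -1/4981 ≈ -0.00020076)
p*(2/7 + g/(-5)) = -(2/7 - 8/(-5))/4981 = -(2*(1/7) - 8*(-1/5))/4981 = -(2/7 + 8/5)/4981 = -1/4981*66/35 = -66/174335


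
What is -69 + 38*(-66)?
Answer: -2577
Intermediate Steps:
-69 + 38*(-66) = -69 - 2508 = -2577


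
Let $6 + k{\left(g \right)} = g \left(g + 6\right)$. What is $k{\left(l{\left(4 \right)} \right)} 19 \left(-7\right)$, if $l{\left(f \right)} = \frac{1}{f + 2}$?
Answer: $\frac{23807}{36} \approx 661.31$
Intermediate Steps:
$l{\left(f \right)} = \frac{1}{2 + f}$
$k{\left(g \right)} = -6 + g \left(6 + g\right)$ ($k{\left(g \right)} = -6 + g \left(g + 6\right) = -6 + g \left(6 + g\right)$)
$k{\left(l{\left(4 \right)} \right)} 19 \left(-7\right) = \left(-6 + \left(\frac{1}{2 + 4}\right)^{2} + \frac{6}{2 + 4}\right) 19 \left(-7\right) = \left(-6 + \left(\frac{1}{6}\right)^{2} + \frac{6}{6}\right) 19 \left(-7\right) = \left(-6 + \left(\frac{1}{6}\right)^{2} + 6 \cdot \frac{1}{6}\right) 19 \left(-7\right) = \left(-6 + \frac{1}{36} + 1\right) 19 \left(-7\right) = \left(- \frac{179}{36}\right) 19 \left(-7\right) = \left(- \frac{3401}{36}\right) \left(-7\right) = \frac{23807}{36}$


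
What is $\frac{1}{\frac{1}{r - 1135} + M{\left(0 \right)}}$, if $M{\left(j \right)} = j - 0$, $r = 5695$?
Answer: $4560$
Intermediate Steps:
$M{\left(j \right)} = j$ ($M{\left(j \right)} = j + 0 = j$)
$\frac{1}{\frac{1}{r - 1135} + M{\left(0 \right)}} = \frac{1}{\frac{1}{5695 - 1135} + 0} = \frac{1}{\frac{1}{4560} + 0} = \frac{1}{\frac{1}{4560}} = 4560$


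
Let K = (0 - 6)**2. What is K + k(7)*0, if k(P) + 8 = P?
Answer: 36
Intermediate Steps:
k(P) = -8 + P
K = 36 (K = (-6)**2 = 36)
K + k(7)*0 = 36 + (-8 + 7)*0 = 36 - 1*0 = 36 + 0 = 36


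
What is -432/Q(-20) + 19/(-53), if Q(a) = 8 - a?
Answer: -5857/371 ≈ -15.787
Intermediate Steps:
-432/Q(-20) + 19/(-53) = -432/(8 - 1*(-20)) + 19/(-53) = -432/(8 + 20) + 19*(-1/53) = -432/28 - 19/53 = -432*1/28 - 19/53 = -108/7 - 19/53 = -5857/371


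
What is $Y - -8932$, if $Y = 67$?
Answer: $8999$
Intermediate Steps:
$Y - -8932 = 67 - -8932 = 67 + 8932 = 8999$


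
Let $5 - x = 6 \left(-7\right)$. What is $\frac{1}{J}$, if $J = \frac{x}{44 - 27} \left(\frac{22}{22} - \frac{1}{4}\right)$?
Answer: $\frac{68}{141} \approx 0.48227$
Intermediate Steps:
$x = 47$ ($x = 5 - 6 \left(-7\right) = 5 - -42 = 5 + 42 = 47$)
$J = \frac{141}{68}$ ($J = \frac{47}{44 - 27} \left(\frac{22}{22} - \frac{1}{4}\right) = \frac{47}{17} \left(22 \cdot \frac{1}{22} - \frac{1}{4}\right) = 47 \cdot \frac{1}{17} \left(1 - \frac{1}{4}\right) = \frac{47}{17} \cdot \frac{3}{4} = \frac{141}{68} \approx 2.0735$)
$\frac{1}{J} = \frac{1}{\frac{141}{68}} = \frac{68}{141}$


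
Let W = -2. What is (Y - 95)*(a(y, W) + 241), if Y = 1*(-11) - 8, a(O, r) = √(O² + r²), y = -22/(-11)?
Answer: -27474 - 228*√2 ≈ -27796.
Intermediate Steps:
y = 2 (y = -22*(-1/11) = 2)
Y = -19 (Y = -11 - 8 = -19)
(Y - 95)*(a(y, W) + 241) = (-19 - 95)*(√(2² + (-2)²) + 241) = -114*(√(4 + 4) + 241) = -114*(√8 + 241) = -114*(2*√2 + 241) = -114*(241 + 2*√2) = -27474 - 228*√2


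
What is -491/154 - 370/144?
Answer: -31921/5544 ≈ -5.7578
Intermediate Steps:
-491/154 - 370/144 = -491*1/154 - 370*1/144 = -491/154 - 185/72 = -31921/5544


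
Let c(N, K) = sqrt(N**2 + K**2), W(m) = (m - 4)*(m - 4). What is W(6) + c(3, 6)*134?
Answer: 4 + 402*sqrt(5) ≈ 902.90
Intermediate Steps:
W(m) = (-4 + m)**2 (W(m) = (-4 + m)*(-4 + m) = (-4 + m)**2)
c(N, K) = sqrt(K**2 + N**2)
W(6) + c(3, 6)*134 = (-4 + 6)**2 + sqrt(6**2 + 3**2)*134 = 2**2 + sqrt(36 + 9)*134 = 4 + sqrt(45)*134 = 4 + (3*sqrt(5))*134 = 4 + 402*sqrt(5)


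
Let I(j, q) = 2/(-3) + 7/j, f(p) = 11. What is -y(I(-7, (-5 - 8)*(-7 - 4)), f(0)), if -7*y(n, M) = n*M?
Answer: -55/21 ≈ -2.6190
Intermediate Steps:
I(j, q) = -⅔ + 7/j (I(j, q) = 2*(-⅓) + 7/j = -⅔ + 7/j)
y(n, M) = -M*n/7 (y(n, M) = -n*M/7 = -M*n/7)
-y(I(-7, (-5 - 8)*(-7 - 4)), f(0)) = -(-1)*11*(-⅔ + 7/(-7))/7 = -(-1)*11*(-⅔ + 7*(-⅐))/7 = -(-1)*11*(-⅔ - 1)/7 = -(-1)*11*(-5)/(7*3) = -1*55/21 = -55/21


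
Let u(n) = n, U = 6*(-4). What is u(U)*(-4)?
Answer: 96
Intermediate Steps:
U = -24
u(U)*(-4) = -24*(-4) = 96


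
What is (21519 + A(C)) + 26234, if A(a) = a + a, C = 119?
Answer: 47991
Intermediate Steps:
A(a) = 2*a
(21519 + A(C)) + 26234 = (21519 + 2*119) + 26234 = (21519 + 238) + 26234 = 21757 + 26234 = 47991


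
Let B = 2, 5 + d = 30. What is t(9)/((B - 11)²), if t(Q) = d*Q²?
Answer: 25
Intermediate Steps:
d = 25 (d = -5 + 30 = 25)
t(Q) = 25*Q²
t(9)/((B - 11)²) = (25*9²)/((2 - 11)²) = (25*81)/((-9)²) = 2025/81 = 2025*(1/81) = 25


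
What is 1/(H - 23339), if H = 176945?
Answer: 1/153606 ≈ 6.5102e-6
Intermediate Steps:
1/(H - 23339) = 1/(176945 - 23339) = 1/153606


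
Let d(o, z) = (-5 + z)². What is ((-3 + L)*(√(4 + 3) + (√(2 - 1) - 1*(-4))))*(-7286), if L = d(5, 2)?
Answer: -218580 - 43716*√7 ≈ -3.3424e+5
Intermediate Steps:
L = 9 (L = (-5 + 2)² = (-3)² = 9)
((-3 + L)*(√(4 + 3) + (√(2 - 1) - 1*(-4))))*(-7286) = ((-3 + 9)*(√(4 + 3) + (√(2 - 1) - 1*(-4))))*(-7286) = (6*(√7 + (√1 + 4)))*(-7286) = (6*(√7 + (1 + 4)))*(-7286) = (6*(√7 + 5))*(-7286) = (6*(5 + √7))*(-7286) = (30 + 6*√7)*(-7286) = -218580 - 43716*√7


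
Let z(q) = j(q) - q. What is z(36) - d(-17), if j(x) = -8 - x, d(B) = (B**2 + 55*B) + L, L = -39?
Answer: 605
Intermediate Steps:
d(B) = -39 + B**2 + 55*B (d(B) = (B**2 + 55*B) - 39 = -39 + B**2 + 55*B)
z(q) = -8 - 2*q (z(q) = (-8 - q) - q = -8 - 2*q)
z(36) - d(-17) = (-8 - 2*36) - (-39 + (-17)**2 + 55*(-17)) = (-8 - 72) - (-39 + 289 - 935) = -80 - 1*(-685) = -80 + 685 = 605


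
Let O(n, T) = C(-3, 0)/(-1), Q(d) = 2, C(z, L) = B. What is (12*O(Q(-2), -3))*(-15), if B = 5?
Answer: 900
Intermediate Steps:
C(z, L) = 5
O(n, T) = -5 (O(n, T) = 5/(-1) = 5*(-1) = -5)
(12*O(Q(-2), -3))*(-15) = (12*(-5))*(-15) = -60*(-15) = 900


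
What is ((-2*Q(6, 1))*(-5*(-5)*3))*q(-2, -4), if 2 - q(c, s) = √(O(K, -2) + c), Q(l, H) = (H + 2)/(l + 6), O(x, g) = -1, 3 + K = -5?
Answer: -75 + 75*I*√3/2 ≈ -75.0 + 64.952*I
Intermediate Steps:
K = -8 (K = -3 - 5 = -8)
Q(l, H) = (2 + H)/(6 + l)
q(c, s) = 2 - √(-1 + c)
((-2*Q(6, 1))*(-5*(-5)*3))*q(-2, -4) = ((-2*(2 + 1)/(6 + 6))*(-5*(-5)*3))*(2 - √(-1 - 2)) = ((-2*3/12)*(25*3))*(2 - √(-3)) = (-3/6*75)*(2 - I*√3) = (-2*¼*75)*(2 - I*√3) = (-½*75)*(2 - I*√3) = -75*(2 - I*√3)/2 = -75 + 75*I*√3/2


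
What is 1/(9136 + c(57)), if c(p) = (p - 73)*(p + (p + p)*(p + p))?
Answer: -1/199712 ≈ -5.0072e-6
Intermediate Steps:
c(p) = (-73 + p)*(p + 4*p**2) (c(p) = (-73 + p)*(p + (2*p)*(2*p)) = (-73 + p)*(p + 4*p**2))
1/(9136 + c(57)) = 1/(9136 + 57*(-73 - 291*57 + 4*57**2)) = 1/(9136 + 57*(-73 - 16587 + 4*3249)) = 1/(9136 + 57*(-73 - 16587 + 12996)) = 1/(9136 + 57*(-3664)) = 1/(9136 - 208848) = 1/(-199712) = -1/199712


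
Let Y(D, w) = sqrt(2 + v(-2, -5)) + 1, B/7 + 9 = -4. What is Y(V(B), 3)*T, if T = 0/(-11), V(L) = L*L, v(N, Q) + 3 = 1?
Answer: 0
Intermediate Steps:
B = -91 (B = -63 + 7*(-4) = -63 - 28 = -91)
v(N, Q) = -2 (v(N, Q) = -3 + 1 = -2)
V(L) = L**2
Y(D, w) = 1 (Y(D, w) = sqrt(2 - 2) + 1 = sqrt(0) + 1 = 0 + 1 = 1)
T = 0 (T = 0*(-1/11) = 0)
Y(V(B), 3)*T = 1*0 = 0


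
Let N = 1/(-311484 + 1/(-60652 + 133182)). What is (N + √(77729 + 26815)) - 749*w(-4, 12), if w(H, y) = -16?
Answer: 270741743203166/22591934519 + 132*√6 ≈ 12307.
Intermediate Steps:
N = -72530/22591934519 (N = 1/(-311484 + 1/72530) = 1/(-22591934519/72530) = -72530/22591934519 ≈ -3.2104e-6)
(N + √(77729 + 26815)) - 749*w(-4, 12) = (-72530/22591934519 + √(77729 + 26815)) - 749*(-16) = (-72530/22591934519 + √104544) + 11984 = (-72530/22591934519 + 132*√6) + 11984 = 270741743203166/22591934519 + 132*√6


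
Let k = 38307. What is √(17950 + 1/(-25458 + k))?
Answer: √2963487590799/12849 ≈ 133.98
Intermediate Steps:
√(17950 + 1/(-25458 + k)) = √(17950 + 1/(-25458 + 38307)) = √(17950 + 1/12849) = √(230639551/12849) = √2963487590799/12849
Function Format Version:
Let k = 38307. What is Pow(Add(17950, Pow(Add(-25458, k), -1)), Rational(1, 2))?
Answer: Mul(Rational(1, 12849), Pow(2963487590799, Rational(1, 2))) ≈ 133.98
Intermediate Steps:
Pow(Add(17950, Pow(Add(-25458, k), -1)), Rational(1, 2)) = Pow(Add(17950, Pow(Add(-25458, 38307), -1)), Rational(1, 2)) = Pow(Add(17950, Pow(12849, -1)), Rational(1, 2)) = Pow(Add(17950, Rational(1, 12849)), Rational(1, 2)) = Pow(Rational(230639551, 12849), Rational(1, 2)) = Mul(Rational(1, 12849), Pow(2963487590799, Rational(1, 2)))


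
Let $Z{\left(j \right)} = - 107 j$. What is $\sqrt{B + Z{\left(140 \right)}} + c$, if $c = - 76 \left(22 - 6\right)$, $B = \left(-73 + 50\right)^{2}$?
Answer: $-1216 + i \sqrt{14451} \approx -1216.0 + 120.21 i$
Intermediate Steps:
$B = 529$ ($B = \left(-23\right)^{2} = 529$)
$c = -1216$ ($c = \left(-76\right) 16 = -1216$)
$\sqrt{B + Z{\left(140 \right)}} + c = \sqrt{529 - 14980} - 1216 = \sqrt{-14451} - 1216 = i \sqrt{14451} - 1216 = -1216 + i \sqrt{14451}$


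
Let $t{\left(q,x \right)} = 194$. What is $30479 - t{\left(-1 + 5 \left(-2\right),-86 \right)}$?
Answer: $30285$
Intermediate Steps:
$30479 - t{\left(-1 + 5 \left(-2\right),-86 \right)} = 30479 - 194 = 30285$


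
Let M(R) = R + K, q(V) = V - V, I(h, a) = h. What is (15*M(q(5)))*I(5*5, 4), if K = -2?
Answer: -750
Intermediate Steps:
q(V) = 0
M(R) = -2 + R (M(R) = R - 2 = -2 + R)
(15*M(q(5)))*I(5*5, 4) = (15*(-2 + 0))*(5*5) = (15*(-2))*25 = -30*25 = -750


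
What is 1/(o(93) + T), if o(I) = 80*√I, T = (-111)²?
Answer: 4107/50403947 - 80*√93/151211841 ≈ 7.6380e-5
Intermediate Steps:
T = 12321
1/(o(93) + T) = 1/(80*√93 + 12321) = 1/(12321 + 80*√93)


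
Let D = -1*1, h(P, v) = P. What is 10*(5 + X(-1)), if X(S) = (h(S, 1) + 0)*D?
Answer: 60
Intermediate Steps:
D = -1
X(S) = -S (X(S) = (S + 0)*(-1) = S*(-1) = -S)
10*(5 + X(-1)) = 10*(5 - 1*(-1)) = 10*(5 + 1) = 10*6 = 60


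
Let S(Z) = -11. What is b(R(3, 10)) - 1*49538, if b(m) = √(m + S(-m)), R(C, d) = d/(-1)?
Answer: -49538 + I*√21 ≈ -49538.0 + 4.5826*I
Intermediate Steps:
R(C, d) = -d (R(C, d) = d*(-1) = -d)
b(m) = √(-11 + m) (b(m) = √(m - 11) = √(-11 + m))
b(R(3, 10)) - 1*49538 = √(-11 - 1*10) - 1*49538 = √(-11 - 10) - 49538 = √(-21) - 49538 = I*√21 - 49538 = -49538 + I*√21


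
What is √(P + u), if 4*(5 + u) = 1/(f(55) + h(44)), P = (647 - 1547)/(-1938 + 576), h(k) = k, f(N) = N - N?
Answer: 3*I*√48034789/9988 ≈ 2.0817*I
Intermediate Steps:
f(N) = 0
P = 150/227 (P = -900/(-1362) = -900*(-1/1362) = 150/227 ≈ 0.66079)
u = -879/176 (u = -5 + 1/(4*(0 + 44)) = -5 + (¼)/44 = -5 + (¼)*(1/44) = -5 + 1/176 = -879/176 ≈ -4.9943)
√(P + u) = √(150/227 - 879/176) = √(-173133/39952) = 3*I*√48034789/9988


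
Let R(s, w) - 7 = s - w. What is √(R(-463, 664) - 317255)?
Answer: 15*I*√1415 ≈ 564.25*I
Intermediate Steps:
R(s, w) = 7 + s - w (R(s, w) = 7 + (s - w) = 7 + s - w)
√(R(-463, 664) - 317255) = √((7 - 463 - 1*664) - 317255) = √((7 - 463 - 664) - 317255) = √(-1120 - 317255) = √(-318375) = 15*I*√1415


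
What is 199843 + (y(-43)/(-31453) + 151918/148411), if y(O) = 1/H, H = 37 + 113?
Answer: 139929921510020039/700195677450 ≈ 1.9984e+5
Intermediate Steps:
H = 150
y(O) = 1/150
199843 + (y(-43)/(-31453) + 151918/148411) = 199843 + ((1/150)/(-31453) + 151918/148411) = 199843 + ((1/150)*(-1/31453) + 151918*(1/148411)) = 199843 + (-1/4717950 + 151918/148411) = 199843 + 716741379689/700195677450 = 139929921510020039/700195677450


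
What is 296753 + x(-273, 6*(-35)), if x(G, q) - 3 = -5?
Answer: 296751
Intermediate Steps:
x(G, q) = -2 (x(G, q) = 3 - 5 = -2)
296753 + x(-273, 6*(-35)) = 296753 - 2 = 296751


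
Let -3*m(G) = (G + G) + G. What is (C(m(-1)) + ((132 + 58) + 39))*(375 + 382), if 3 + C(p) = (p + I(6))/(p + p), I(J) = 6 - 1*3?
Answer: 172596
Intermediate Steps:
I(J) = 3 (I(J) = 6 - 3 = 3)
m(G) = -G (m(G) = -((G + G) + G)/3 = -(2*G + G)/3 = -G)
C(p) = -3 + (3 + p)/(2*p) (C(p) = -3 + (p + 3)/(p + p) = -3 + (3 + p)/((2*p)) = -3 + (3 + p)*(1/(2*p)) = -3 + (3 + p)/(2*p))
(C(m(-1)) + ((132 + 58) + 39))*(375 + 382) = ((3 - (-5)*(-1))/(2*((-1*(-1)))) + ((132 + 58) + 39))*(375 + 382) = ((1/2)*(3 - 5*1)/1 + (190 + 39))*757 = ((1/2)*1*(3 - 5) + 229)*757 = ((1/2)*1*(-2) + 229)*757 = (-1 + 229)*757 = 228*757 = 172596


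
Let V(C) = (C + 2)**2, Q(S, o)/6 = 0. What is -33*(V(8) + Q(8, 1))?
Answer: -3300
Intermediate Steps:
Q(S, o) = 0 (Q(S, o) = 6*0 = 0)
V(C) = (2 + C)**2
-33*(V(8) + Q(8, 1)) = -33*((2 + 8)**2 + 0) = -33*(10**2 + 0) = -33*(100 + 0) = -33*100 = -3300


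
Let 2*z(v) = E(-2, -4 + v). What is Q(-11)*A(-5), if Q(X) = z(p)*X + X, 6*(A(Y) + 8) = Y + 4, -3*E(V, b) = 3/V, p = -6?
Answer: 2695/24 ≈ 112.29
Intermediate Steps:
E(V, b) = -1/V
A(Y) = -22/3 + Y/6 (A(Y) = -8 + (Y + 4)/6 = -8 + (4 + Y)/6 = -8 + (⅔ + Y/6) = -22/3 + Y/6)
z(v) = ¼ (z(v) = (-1/(-2))/2 = (-1*(-½))/2 = (½)*(½) = ¼)
Q(X) = 5*X/4 (Q(X) = X/4 + X = 5*X/4)
Q(-11)*A(-5) = ((5/4)*(-11))*(-22/3 + (⅙)*(-5)) = -55*(-22/3 - ⅚)/4 = -55/4*(-49/6) = 2695/24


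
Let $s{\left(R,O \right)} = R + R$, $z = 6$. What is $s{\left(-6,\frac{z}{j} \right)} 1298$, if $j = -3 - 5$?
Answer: $-15576$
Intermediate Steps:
$j = -8$
$s{\left(R,O \right)} = 2 R$
$s{\left(-6,\frac{z}{j} \right)} 1298 = 2 \left(-6\right) 1298 = \left(-12\right) 1298 = -15576$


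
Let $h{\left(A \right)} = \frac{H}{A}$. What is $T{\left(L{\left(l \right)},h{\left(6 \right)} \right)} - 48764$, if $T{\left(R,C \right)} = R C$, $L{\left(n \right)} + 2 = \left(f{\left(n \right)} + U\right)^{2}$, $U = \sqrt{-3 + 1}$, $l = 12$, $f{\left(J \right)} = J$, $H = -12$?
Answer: $-49044 - 48 i \sqrt{2} \approx -49044.0 - 67.882 i$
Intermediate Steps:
$h{\left(A \right)} = - \frac{12}{A}$
$U = i \sqrt{2}$ ($U = \sqrt{-2} = i \sqrt{2} \approx 1.4142 i$)
$L{\left(n \right)} = -2 + \left(n + i \sqrt{2}\right)^{2}$
$T{\left(R,C \right)} = C R$
$T{\left(L{\left(l \right)},h{\left(6 \right)} \right)} - 48764 = - \frac{12}{6} \left(-2 + \left(12 + i \sqrt{2}\right)^{2}\right) - 48764 = \left(-12\right) \frac{1}{6} \left(-2 + \left(12 + i \sqrt{2}\right)^{2}\right) - 48764 = - 2 \left(-2 + \left(12 + i \sqrt{2}\right)^{2}\right) - 48764 = \left(4 - 2 \left(12 + i \sqrt{2}\right)^{2}\right) - 48764 = -48760 - 2 \left(12 + i \sqrt{2}\right)^{2}$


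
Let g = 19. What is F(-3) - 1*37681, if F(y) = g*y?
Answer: -37738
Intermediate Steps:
F(y) = 19*y
F(-3) - 1*37681 = 19*(-3) - 1*37681 = -57 - 37681 = -37738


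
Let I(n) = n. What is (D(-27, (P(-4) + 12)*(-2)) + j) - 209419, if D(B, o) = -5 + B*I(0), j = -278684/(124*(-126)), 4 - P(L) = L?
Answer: -116848639/558 ≈ -2.0941e+5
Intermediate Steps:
P(L) = 4 - L
j = 9953/558 (j = -278684/(-15624) = -278684*(-1/15624) = 9953/558 ≈ 17.837)
D(B, o) = -5 (D(B, o) = -5 + B*0 = -5 + 0 = -5)
(D(-27, (P(-4) + 12)*(-2)) + j) - 209419 = (-5 + 9953/558) - 209419 = 7163/558 - 209419 = -116848639/558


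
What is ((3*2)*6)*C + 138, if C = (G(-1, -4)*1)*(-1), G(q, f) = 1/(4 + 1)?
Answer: 654/5 ≈ 130.80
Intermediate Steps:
G(q, f) = 1/5
C = -1/5 (C = ((1/5)*1)*(-1) = (1/5)*(-1) = -1/5 ≈ -0.20000)
((3*2)*6)*C + 138 = ((3*2)*6)*(-1/5) + 138 = (6*6)*(-1/5) + 138 = 36*(-1/5) + 138 = -36/5 + 138 = 654/5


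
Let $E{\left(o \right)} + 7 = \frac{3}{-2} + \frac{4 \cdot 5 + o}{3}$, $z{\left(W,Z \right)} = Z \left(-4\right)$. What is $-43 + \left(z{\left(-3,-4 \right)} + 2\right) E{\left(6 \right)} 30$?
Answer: $47$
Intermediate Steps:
$z{\left(W,Z \right)} = - 4 Z$
$E{\left(o \right)} = - \frac{11}{6} + \frac{o}{3}$ ($E{\left(o \right)} = -7 + \left(\frac{3}{-2} + \frac{4 \cdot 5 + o}{3}\right) = -7 + \left(3 \left(- \frac{1}{2}\right) + \left(20 + o\right) \frac{1}{3}\right) = -7 + \left(- \frac{3}{2} + \left(\frac{20}{3} + \frac{o}{3}\right)\right) = -7 + \left(\frac{31}{6} + \frac{o}{3}\right) = - \frac{11}{6} + \frac{o}{3}$)
$-43 + \left(z{\left(-3,-4 \right)} + 2\right) E{\left(6 \right)} 30 = -43 + \left(\left(-4\right) \left(-4\right) + 2\right) \left(- \frac{11}{6} + \frac{1}{3} \cdot 6\right) 30 = -43 + \left(16 + 2\right) \left(- \frac{11}{6} + 2\right) 30 = -43 + 18 \cdot \frac{1}{6} \cdot 30 = -43 + 3 \cdot 30 = -43 + 90 = 47$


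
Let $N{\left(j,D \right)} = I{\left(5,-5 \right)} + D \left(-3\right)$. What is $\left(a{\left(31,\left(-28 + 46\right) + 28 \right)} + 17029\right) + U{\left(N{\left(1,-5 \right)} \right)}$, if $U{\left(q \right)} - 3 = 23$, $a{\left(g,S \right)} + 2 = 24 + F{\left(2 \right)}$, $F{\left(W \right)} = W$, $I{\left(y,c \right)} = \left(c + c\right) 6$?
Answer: $17079$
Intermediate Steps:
$I{\left(y,c \right)} = 12 c$ ($I{\left(y,c \right)} = 2 c 6 = 12 c$)
$N{\left(j,D \right)} = -60 - 3 D$ ($N{\left(j,D \right)} = 12 \left(-5\right) + D \left(-3\right) = -60 - 3 D$)
$a{\left(g,S \right)} = 24$ ($a{\left(g,S \right)} = -2 + \left(24 + 2\right) = -2 + 26 = 24$)
$U{\left(q \right)} = 26$ ($U{\left(q \right)} = 3 + 23 = 26$)
$\left(a{\left(31,\left(-28 + 46\right) + 28 \right)} + 17029\right) + U{\left(N{\left(1,-5 \right)} \right)} = \left(24 + 17029\right) + 26 = 17053 + 26 = 17079$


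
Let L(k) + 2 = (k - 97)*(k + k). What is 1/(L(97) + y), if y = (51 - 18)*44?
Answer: 1/1450 ≈ 0.00068966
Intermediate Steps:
y = 1452 (y = 33*44 = 1452)
L(k) = -2 + 2*k*(-97 + k) (L(k) = -2 + (k - 97)*(k + k) = -2 + (-97 + k)*(2*k) = -2 + 2*k*(-97 + k))
1/(L(97) + y) = 1/((-2 - 194*97 + 2*97²) + 1452) = 1/((-2 - 18818 + 2*9409) + 1452) = 1/((-2 - 18818 + 18818) + 1452) = 1/(-2 + 1452) = 1/1450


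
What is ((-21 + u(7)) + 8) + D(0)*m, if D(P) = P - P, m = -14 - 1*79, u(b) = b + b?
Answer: 1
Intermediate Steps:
u(b) = 2*b
m = -93 (m = -14 - 79 = -93)
D(P) = 0
((-21 + u(7)) + 8) + D(0)*m = ((-21 + 2*7) + 8) + 0*(-93) = ((-21 + 14) + 8) + 0 = (-7 + 8) + 0 = 1 + 0 = 1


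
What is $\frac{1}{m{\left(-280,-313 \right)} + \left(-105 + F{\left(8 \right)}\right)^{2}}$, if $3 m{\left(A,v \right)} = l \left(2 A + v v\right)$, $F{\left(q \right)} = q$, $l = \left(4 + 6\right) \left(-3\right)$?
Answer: $- \frac{1}{964681} \approx -1.0366 \cdot 10^{-6}$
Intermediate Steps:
$l = -30$ ($l = 10 \left(-3\right) = -30$)
$m{\left(A,v \right)} = - 20 A - 10 v^{2}$ ($m{\left(A,v \right)} = \frac{\left(-30\right) \left(2 A + v v\right)}{3} = \frac{\left(-30\right) \left(2 A + v^{2}\right)}{3} = \frac{\left(-30\right) \left(v^{2} + 2 A\right)}{3} = \frac{- 60 A - 30 v^{2}}{3} = - 20 A - 10 v^{2}$)
$\frac{1}{m{\left(-280,-313 \right)} + \left(-105 + F{\left(8 \right)}\right)^{2}} = \frac{1}{\left(\left(-20\right) \left(-280\right) - 10 \left(-313\right)^{2}\right) + \left(-105 + 8\right)^{2}} = \frac{1}{\left(5600 - 979690\right) + \left(-97\right)^{2}} = \frac{1}{\left(5600 - 979690\right) + 9409} = \frac{1}{-974090 + 9409} = \frac{1}{-964681} = - \frac{1}{964681}$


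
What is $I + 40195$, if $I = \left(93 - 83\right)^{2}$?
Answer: $40295$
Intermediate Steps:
$I = 100$ ($I = 10^{2} = 100$)
$I + 40195 = 100 + 40195 = 40295$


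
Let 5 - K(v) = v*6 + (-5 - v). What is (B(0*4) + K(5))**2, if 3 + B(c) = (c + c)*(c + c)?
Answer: 324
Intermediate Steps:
K(v) = 10 - 5*v (K(v) = 5 - (v*6 + (-5 - v)) = 5 - (6*v + (-5 - v)) = 5 - (-5 + 5*v) = 5 + (5 - 5*v) = 10 - 5*v)
B(c) = -3 + 4*c**2 (B(c) = -3 + (c + c)*(c + c) = -3 + (2*c)*(2*c) = -3 + 4*c**2)
(B(0*4) + K(5))**2 = ((-3 + 4*(0*4)**2) + (10 - 5*5))**2 = ((-3 + 4*0**2) + (10 - 25))**2 = ((-3 + 4*0) - 15)**2 = ((-3 + 0) - 15)**2 = (-3 - 15)**2 = (-18)**2 = 324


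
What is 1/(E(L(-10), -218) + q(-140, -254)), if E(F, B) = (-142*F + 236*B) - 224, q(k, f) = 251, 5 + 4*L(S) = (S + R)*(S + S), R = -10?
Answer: -2/130887 ≈ -1.5280e-5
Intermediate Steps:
L(S) = -5/4 + S*(-10 + S)/2 (L(S) = -5/4 + ((S - 10)*(S + S))/4 = -5/4 + ((-10 + S)*(2*S))/4 = -5/4 + (2*S*(-10 + S))/4 = -5/4 + S*(-10 + S)/2)
E(F, B) = -224 - 142*F + 236*B
1/(E(L(-10), -218) + q(-140, -254)) = 1/((-224 - 142*(-5/4 + (1/2)*(-10)**2 - 5*(-10)) + 236*(-218)) + 251) = 1/((-224 - 142*(-5/4 + (1/2)*100 + 50) - 51448) + 251) = 1/((-224 - 142*(-5/4 + 50 + 50) - 51448) + 251) = 1/((-224 - 142*395/4 - 51448) + 251) = 1/((-224 - 28045/2 - 51448) + 251) = 1/(-131389/2 + 251) = 1/(-130887/2) = -2/130887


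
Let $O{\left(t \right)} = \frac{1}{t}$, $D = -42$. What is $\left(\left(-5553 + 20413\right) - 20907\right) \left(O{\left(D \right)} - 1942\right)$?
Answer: $\frac{493223555}{42} \approx 1.1743 \cdot 10^{7}$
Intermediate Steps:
$\left(\left(-5553 + 20413\right) - 20907\right) \left(O{\left(D \right)} - 1942\right) = \left(\left(-5553 + 20413\right) - 20907\right) \left(\frac{1}{-42} - 1942\right) = \left(14860 - 20907\right) \left(- \frac{1}{42} - 1942\right) = \left(-6047\right) \left(- \frac{81565}{42}\right) = \frac{493223555}{42}$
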